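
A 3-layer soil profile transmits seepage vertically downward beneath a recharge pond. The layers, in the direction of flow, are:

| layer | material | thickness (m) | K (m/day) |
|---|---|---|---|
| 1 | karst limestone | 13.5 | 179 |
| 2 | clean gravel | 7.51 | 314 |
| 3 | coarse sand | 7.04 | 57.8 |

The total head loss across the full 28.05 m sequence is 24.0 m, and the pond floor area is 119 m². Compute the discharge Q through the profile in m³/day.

Flow is perpendicular to layering, so the layers act in series and the equivalent K is the thickness-weighted harmonic mean.
Total thickness L = 13.5 + 7.51 + 7.04 = 28.05 m.
Σ(b_i/K_i) = 13.5/179 + 7.51/314 + 7.04/57.8 = 0.2211 d.
K_eq = L / Σ(b_i/K_i) = 28.05 / 0.2211 = 126.8 m/day.
Q = K_eq · A · (Δh/L) = 126.8 × 119 × (24.0/28.05) = 12915 m³/day.

12900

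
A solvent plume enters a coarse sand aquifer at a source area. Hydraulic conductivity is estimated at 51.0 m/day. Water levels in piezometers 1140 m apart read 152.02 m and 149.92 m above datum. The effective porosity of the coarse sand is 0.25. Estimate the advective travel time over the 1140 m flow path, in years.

Hydraulic gradient i = (152.02 − 149.92) / 1140 = 2.1 / 1140 = 0.001842.
Darcy flux q = K · i = 51.00 × 0.001842 = 0.09395 m/day.
Seepage velocity v = q / n_e = 0.09395 / 0.25 = 0.3758 m/day.
Travel time t = L / v = 1140 / 0.3758 = 3034 days = 8.306 years.

8.31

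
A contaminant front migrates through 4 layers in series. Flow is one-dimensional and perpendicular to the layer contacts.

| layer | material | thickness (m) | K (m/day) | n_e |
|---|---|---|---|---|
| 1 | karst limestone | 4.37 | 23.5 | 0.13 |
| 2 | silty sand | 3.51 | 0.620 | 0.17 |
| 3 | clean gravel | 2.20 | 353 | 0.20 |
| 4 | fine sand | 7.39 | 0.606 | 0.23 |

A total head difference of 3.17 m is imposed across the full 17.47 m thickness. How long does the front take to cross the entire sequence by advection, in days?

With flow normal to the layers, continuity requires the same specific discharge q through every layer.
Σ(b_i/K_i) = 4.37/23.5 + 3.51/0.620 + 2.20/353 + 7.39/0.606 = 18.05 d.
q = Δh / Σ(b_i/K_i) = 3.17 / 18.05 = 0.1756 m/day.
In each layer the seepage velocity is v_i = q/n_i, so the layer transit time is t_i = b_i·n_i / q:
  layer 1 (karst limestone): t_1 = 4.37 × 0.13 / 0.1756 = 3.234 d
  layer 2 (silty sand): t_2 = 3.51 × 0.17 / 0.1756 = 3.397 d
  layer 3 (clean gravel): t_3 = 2.20 × 0.20 / 0.1756 = 2.505 d
  layer 4 (fine sand): t_4 = 7.39 × 0.23 / 0.1756 = 9.677 d
Total t = Σ t_i = 18.81 days.

18.8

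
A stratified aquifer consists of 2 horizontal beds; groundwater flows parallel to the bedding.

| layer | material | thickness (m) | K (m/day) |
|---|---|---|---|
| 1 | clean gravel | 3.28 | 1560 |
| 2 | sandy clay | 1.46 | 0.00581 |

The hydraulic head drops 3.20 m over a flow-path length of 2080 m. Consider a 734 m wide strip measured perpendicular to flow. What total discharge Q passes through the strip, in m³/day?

5780

Flow is parallel to layering, so each bed carries its own Darcy discharge and the transmissivities add.
Σ(K_i·b_i) = 1560×3.28 + 0.00581×1.46 = 5117 m²/day.
Hydraulic gradient i = Δh / L = 3.20 / 2080 = 0.001538.
Q = Σ(K_i·b_i) · W · i = 5117 × 734 × 0.001538 = 5778 m³/day.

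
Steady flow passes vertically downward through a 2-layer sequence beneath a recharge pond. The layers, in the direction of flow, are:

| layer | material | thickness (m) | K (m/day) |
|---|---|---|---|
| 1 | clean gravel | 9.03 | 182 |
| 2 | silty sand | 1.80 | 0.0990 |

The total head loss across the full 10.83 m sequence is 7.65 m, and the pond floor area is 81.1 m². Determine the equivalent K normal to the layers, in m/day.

Flow is perpendicular to layering, so the layers act in series and the equivalent K is the thickness-weighted harmonic mean.
Total thickness L = 9.03 + 1.80 = 10.83 m.
Σ(b_i/K_i) = 9.03/182 + 1.80/0.0990 = 18.23 d.
K_eq = L / Σ(b_i/K_i) = 10.83 / 18.23 = 0.5940 m/day.

0.594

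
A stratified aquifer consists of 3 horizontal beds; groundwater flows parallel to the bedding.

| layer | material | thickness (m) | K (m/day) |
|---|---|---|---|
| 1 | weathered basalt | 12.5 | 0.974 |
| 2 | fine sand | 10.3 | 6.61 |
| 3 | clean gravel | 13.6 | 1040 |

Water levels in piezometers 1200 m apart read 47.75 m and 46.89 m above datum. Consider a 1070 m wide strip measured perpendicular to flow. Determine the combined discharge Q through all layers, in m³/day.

10900

Flow is parallel to layering, so each bed carries its own Darcy discharge and the transmissivities add.
Σ(K_i·b_i) = 0.974×12.5 + 6.61×10.3 + 1040×13.6 = 14224 m²/day.
Hydraulic gradient i = (47.75 − 46.89) / 1200 = 0.86 / 1200 = 0.0007167.
Q = Σ(K_i·b_i) · W · i = 14224 × 1070 × 0.0007167 = 10908 m³/day.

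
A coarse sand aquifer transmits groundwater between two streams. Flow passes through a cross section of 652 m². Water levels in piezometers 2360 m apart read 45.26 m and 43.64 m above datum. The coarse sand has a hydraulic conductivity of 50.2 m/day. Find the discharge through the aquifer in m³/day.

Hydraulic gradient i = (45.26 − 43.64) / 2360 = 1.62 / 2360 = 0.0006864.
Darcy's law: Q = K · A · i = 50.20 × 652.0 × 0.0006864 = 22.47 m³/day.

22.5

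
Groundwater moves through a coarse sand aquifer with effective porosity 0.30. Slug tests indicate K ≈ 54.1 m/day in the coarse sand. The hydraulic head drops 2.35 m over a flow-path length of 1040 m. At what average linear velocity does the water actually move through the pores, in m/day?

0.407

Hydraulic gradient i = Δh / L = 2.35 / 1040 = 0.002260.
Darcy flux q = K · i = 54.10 × 0.002260 = 0.1222 m/day.
Seepage velocity v = q / n_e = 0.1222 / 0.30 = 0.4075 m/day.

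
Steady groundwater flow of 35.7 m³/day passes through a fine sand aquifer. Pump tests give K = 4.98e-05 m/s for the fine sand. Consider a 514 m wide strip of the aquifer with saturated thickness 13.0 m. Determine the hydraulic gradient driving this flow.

Convert K: 4.98e-05 m/s × 86400 = 4.303 m/day.
Cross-sectional area A = 514 × 13.0 = 6682 m².
From Q = K·A·i, i = Q / (K·A) = 35.7 / (4.303 × 6682) = 0.001242.

0.00124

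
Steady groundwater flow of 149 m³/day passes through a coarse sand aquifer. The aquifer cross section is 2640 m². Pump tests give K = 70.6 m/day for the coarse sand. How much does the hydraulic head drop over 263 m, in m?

From Q = K·A·i, i = Q / (K·A) = 149 / (70.60 × 2640) = 0.0007994.
Head loss Δh = i · L = 0.0007994 × 263 = 0.2102 m.

0.210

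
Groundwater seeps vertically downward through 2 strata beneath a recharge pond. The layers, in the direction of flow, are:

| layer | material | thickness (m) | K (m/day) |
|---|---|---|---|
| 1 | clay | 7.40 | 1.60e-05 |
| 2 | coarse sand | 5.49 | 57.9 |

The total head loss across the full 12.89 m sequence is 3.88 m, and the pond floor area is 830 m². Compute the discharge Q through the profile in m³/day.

Flow is perpendicular to layering, so the layers act in series and the equivalent K is the thickness-weighted harmonic mean.
Total thickness L = 7.40 + 5.49 = 12.89 m.
Σ(b_i/K_i) = 7.40/1.60e-05 + 5.49/57.9 = 4.625e+05 d.
K_eq = L / Σ(b_i/K_i) = 12.89 / 4.625e+05 = 2.787e-05 m/day.
Q = K_eq · A · (Δh/L) = 2.787e-05 × 830 × (3.88/12.89) = 0.006963 m³/day.

0.00696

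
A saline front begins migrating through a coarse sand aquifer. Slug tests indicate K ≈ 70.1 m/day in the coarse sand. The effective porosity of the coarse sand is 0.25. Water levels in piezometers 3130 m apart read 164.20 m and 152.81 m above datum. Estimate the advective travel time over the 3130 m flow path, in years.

8.40

Hydraulic gradient i = (164.20 − 152.81) / 3130 = 11.39 / 3130 = 0.003639.
Darcy flux q = K · i = 70.10 × 0.003639 = 0.2551 m/day.
Seepage velocity v = q / n_e = 0.2551 / 0.25 = 1.020 m/day.
Travel time t = L / v = 3130 / 1.020 = 3068 days = 8.398 years.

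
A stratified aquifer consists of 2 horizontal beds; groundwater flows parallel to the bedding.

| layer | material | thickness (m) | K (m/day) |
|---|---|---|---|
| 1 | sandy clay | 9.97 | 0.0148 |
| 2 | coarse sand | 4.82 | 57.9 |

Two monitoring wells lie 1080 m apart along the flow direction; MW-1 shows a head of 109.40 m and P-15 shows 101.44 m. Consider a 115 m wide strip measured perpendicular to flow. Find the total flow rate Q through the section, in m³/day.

237

Flow is parallel to layering, so each bed carries its own Darcy discharge and the transmissivities add.
Σ(K_i·b_i) = 0.0148×9.97 + 57.9×4.82 = 279.2 m²/day.
Hydraulic gradient i = (109.40 − 101.44) / 1080 = 7.96 / 1080 = 0.007370.
Q = Σ(K_i·b_i) · W · i = 279.2 × 115 × 0.007370 = 236.7 m³/day.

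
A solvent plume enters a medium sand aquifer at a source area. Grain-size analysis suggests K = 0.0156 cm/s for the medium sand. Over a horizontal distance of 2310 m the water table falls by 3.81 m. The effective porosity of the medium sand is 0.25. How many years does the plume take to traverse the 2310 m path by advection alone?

Convert K: 0.0156 cm/s × 864 = 13.48 m/day.
Hydraulic gradient i = Δh / L = 3.81 / 2310 = 0.001649.
Darcy flux q = K · i = 13.48 × 0.001649 = 0.02223 m/day.
Seepage velocity v = q / n_e = 0.02223 / 0.25 = 0.08892 m/day.
Travel time t = L / v = 2310 / 0.08892 = 25978 days = 71.12 years.

71.1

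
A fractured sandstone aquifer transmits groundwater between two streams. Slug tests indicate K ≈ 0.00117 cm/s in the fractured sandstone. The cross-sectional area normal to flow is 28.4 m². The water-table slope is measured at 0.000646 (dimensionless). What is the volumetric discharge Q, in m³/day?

Convert K: 0.00117 cm/s × 864 = 1.011 m/day.
Hydraulic gradient i = 0.000646.
Darcy's law: Q = K · A · i = 1.011 × 28.40 × 0.0006460 = 0.01855 m³/day.

0.0185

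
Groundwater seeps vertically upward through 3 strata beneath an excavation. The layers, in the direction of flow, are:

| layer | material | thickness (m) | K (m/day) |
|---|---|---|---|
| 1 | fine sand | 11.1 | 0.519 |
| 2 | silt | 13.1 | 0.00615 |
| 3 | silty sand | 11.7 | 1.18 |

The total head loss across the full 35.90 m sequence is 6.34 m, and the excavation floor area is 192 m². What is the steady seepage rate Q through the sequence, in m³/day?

Flow is perpendicular to layering, so the layers act in series and the equivalent K is the thickness-weighted harmonic mean.
Total thickness L = 11.1 + 13.1 + 11.7 = 35.90 m.
Σ(b_i/K_i) = 11.1/0.519 + 13.1/0.00615 + 11.7/1.18 = 2161 d.
K_eq = L / Σ(b_i/K_i) = 35.90 / 2161 = 0.01661 m/day.
Q = K_eq · A · (Δh/L) = 0.01661 × 192 × (6.34/35.90) = 0.5632 m³/day.

0.563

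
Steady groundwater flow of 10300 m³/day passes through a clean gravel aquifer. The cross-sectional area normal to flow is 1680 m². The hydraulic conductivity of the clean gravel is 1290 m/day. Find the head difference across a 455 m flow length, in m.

From Q = K·A·i, i = Q / (K·A) = 10300 / (1290 × 1680) = 0.004753.
Head loss Δh = i · L = 0.004753 × 455 = 2.162 m.

2.16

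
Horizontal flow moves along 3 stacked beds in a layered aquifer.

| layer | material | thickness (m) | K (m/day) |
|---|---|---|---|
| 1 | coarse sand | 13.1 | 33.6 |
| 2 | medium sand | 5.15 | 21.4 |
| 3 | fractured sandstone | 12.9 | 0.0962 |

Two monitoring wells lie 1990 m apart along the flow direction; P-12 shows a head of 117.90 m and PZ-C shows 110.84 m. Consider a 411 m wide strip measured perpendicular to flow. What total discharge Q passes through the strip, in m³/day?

Flow is parallel to layering, so each bed carries its own Darcy discharge and the transmissivities add.
Σ(K_i·b_i) = 33.6×13.1 + 21.4×5.15 + 0.0962×12.9 = 551.6 m²/day.
Hydraulic gradient i = (117.90 − 110.84) / 1990 = 7.06 / 1990 = 0.003548.
Q = Σ(K_i·b_i) · W · i = 551.6 × 411 × 0.003548 = 804.3 m³/day.

804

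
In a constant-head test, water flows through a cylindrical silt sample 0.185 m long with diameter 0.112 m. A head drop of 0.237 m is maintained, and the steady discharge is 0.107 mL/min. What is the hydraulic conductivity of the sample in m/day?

Cross-sectional area A = π·(d/2)² = π × (0.112/2)² = 0.009852 m².
Convert discharge: 0.107 mL/min = 1.783e-09 m³/s.
Darcy's law rearranged: K = Q·L / (A·Δh) = 1.783e-09 × 0.185 / (0.009852 × 0.237) = 1.413e-07 m/s = 0.01221 m/day.

0.0122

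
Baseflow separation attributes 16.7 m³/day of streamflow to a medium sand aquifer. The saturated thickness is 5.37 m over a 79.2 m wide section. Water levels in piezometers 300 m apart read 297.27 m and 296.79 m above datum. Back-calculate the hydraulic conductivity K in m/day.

Cross-sectional area A = 79.2 × 5.37 = 425.3 m².
Hydraulic gradient i = (297.27 − 296.79) / 300 = 0.48 / 300 = 0.001600.
From Q = K·A·i, K = Q / (A·i) = 16.7 / (425.3 × 0.001600) = 24.54 m/day.

24.5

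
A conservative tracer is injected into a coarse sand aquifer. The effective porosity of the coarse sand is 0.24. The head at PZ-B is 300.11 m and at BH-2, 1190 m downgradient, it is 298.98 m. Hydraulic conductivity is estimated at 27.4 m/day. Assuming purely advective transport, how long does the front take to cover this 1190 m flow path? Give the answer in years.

Hydraulic gradient i = (300.11 − 298.98) / 1190 = 1.13 / 1190 = 0.0009496.
Darcy flux q = K · i = 27.40 × 0.0009496 = 0.02602 m/day.
Seepage velocity v = q / n_e = 0.02602 / 0.24 = 0.1084 m/day.
Travel time t = L / v = 1190 / 0.1084 = 10977 days = 30.05 years.

30.1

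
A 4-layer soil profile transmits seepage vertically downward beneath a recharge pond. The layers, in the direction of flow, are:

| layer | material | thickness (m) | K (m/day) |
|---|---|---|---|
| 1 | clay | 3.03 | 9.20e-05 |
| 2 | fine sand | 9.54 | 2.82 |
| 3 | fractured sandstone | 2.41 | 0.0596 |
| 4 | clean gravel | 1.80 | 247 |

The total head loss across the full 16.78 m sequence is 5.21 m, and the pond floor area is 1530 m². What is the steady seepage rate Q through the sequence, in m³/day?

0.242

Flow is perpendicular to layering, so the layers act in series and the equivalent K is the thickness-weighted harmonic mean.
Total thickness L = 3.03 + 9.54 + 2.41 + 1.80 = 16.78 m.
Σ(b_i/K_i) = 3.03/9.20e-05 + 9.54/2.82 + 2.41/0.0596 + 1.80/247 = 32979 d.
K_eq = L / Σ(b_i/K_i) = 16.78 / 32979 = 0.0005088 m/day.
Q = K_eq · A · (Δh/L) = 0.0005088 × 1530 × (5.21/16.78) = 0.2417 m³/day.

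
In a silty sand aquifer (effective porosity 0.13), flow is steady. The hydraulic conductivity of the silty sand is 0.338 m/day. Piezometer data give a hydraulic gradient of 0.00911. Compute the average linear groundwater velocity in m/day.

Hydraulic gradient i = 0.00911.
Darcy flux q = K · i = 0.3380 × 0.009110 = 0.003079 m/day.
Seepage velocity v = q / n_e = 0.003079 / 0.13 = 0.02369 m/day.

0.0237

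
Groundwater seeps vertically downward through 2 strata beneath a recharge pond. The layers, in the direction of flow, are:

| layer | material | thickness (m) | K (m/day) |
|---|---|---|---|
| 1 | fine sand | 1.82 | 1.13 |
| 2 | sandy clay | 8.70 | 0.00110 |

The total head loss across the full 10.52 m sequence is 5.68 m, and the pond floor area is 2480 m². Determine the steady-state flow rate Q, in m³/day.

1.78

Flow is perpendicular to layering, so the layers act in series and the equivalent K is the thickness-weighted harmonic mean.
Total thickness L = 1.82 + 8.70 = 10.52 m.
Σ(b_i/K_i) = 1.82/1.13 + 8.70/0.00110 = 7911 d.
K_eq = L / Σ(b_i/K_i) = 10.52 / 7911 = 0.001330 m/day.
Q = K_eq · A · (Δh/L) = 0.001330 × 2480 × (5.68/10.52) = 1.781 m³/day.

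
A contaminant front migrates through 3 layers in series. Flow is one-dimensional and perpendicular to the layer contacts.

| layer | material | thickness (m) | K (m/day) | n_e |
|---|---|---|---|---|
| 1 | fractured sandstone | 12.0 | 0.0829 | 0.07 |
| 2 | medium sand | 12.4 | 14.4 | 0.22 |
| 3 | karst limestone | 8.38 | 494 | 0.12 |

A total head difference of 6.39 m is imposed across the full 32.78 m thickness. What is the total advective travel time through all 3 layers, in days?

104

With flow normal to the layers, continuity requires the same specific discharge q through every layer.
Σ(b_i/K_i) = 12.0/0.0829 + 12.4/14.4 + 8.38/494 = 145.6 d.
q = Δh / Σ(b_i/K_i) = 6.39 / 145.6 = 0.04388 m/day.
In each layer the seepage velocity is v_i = q/n_i, so the layer transit time is t_i = b_i·n_i / q:
  layer 1 (fractured sandstone): t_1 = 12.0 × 0.07 / 0.04388 = 19.14 d
  layer 2 (medium sand): t_2 = 12.4 × 0.22 / 0.04388 = 62.17 d
  layer 3 (karst limestone): t_3 = 8.38 × 0.12 / 0.04388 = 22.92 d
Total t = Σ t_i = 104.2 days.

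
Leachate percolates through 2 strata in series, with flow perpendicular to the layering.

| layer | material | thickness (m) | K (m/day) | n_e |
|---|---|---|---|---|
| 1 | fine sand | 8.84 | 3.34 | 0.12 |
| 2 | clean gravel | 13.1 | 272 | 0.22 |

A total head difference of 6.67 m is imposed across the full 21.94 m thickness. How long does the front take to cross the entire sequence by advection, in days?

With flow normal to the layers, continuity requires the same specific discharge q through every layer.
Σ(b_i/K_i) = 8.84/3.34 + 13.1/272 = 2.695 d.
q = Δh / Σ(b_i/K_i) = 6.67 / 2.695 = 2.475 m/day.
In each layer the seepage velocity is v_i = q/n_i, so the layer transit time is t_i = b_i·n_i / q:
  layer 1 (fine sand): t_1 = 8.84 × 0.12 / 2.475 = 0.4286 d
  layer 2 (clean gravel): t_2 = 13.1 × 0.22 / 2.475 = 1.164 d
Total t = Σ t_i = 1.593 days.

1.59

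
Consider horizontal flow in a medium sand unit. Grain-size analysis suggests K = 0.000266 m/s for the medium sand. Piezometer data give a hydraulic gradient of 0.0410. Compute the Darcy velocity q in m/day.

Convert K: 0.000266 m/s × 86400 = 22.98 m/day.
Hydraulic gradient i = 0.0410.
Specific discharge q = K · i = 22.98 × 0.04100 = 0.9423 m/day.

0.942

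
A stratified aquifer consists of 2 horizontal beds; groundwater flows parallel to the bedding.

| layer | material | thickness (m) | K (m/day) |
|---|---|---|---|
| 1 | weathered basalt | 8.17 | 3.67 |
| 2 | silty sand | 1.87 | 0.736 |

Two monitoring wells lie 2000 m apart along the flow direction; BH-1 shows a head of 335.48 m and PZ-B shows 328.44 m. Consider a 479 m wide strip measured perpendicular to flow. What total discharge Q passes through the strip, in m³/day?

Flow is parallel to layering, so each bed carries its own Darcy discharge and the transmissivities add.
Σ(K_i·b_i) = 3.67×8.17 + 0.736×1.87 = 31.36 m²/day.
Hydraulic gradient i = (335.48 − 328.44) / 2000 = 7.04 / 2000 = 0.003520.
Q = Σ(K_i·b_i) · W · i = 31.36 × 479 × 0.003520 = 52.88 m³/day.

52.9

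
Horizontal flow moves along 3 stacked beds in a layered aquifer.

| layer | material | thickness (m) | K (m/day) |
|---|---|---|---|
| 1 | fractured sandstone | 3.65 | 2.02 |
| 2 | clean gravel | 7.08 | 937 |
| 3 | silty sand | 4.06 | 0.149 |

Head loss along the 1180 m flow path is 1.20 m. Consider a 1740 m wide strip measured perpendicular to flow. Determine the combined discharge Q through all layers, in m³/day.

Flow is parallel to layering, so each bed carries its own Darcy discharge and the transmissivities add.
Σ(K_i·b_i) = 2.02×3.65 + 937×7.08 + 0.149×4.06 = 6642 m²/day.
Hydraulic gradient i = Δh / L = 1.20 / 1180 = 0.001017.
Q = Σ(K_i·b_i) · W · i = 6642 × 1740 × 0.001017 = 11753 m³/day.

11800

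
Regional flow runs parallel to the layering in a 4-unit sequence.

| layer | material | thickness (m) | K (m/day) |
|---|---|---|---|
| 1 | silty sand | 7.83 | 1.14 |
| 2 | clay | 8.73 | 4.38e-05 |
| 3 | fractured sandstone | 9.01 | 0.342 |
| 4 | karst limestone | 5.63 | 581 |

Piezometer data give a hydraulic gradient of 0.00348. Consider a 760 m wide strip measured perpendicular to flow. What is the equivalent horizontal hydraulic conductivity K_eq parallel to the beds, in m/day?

105

Flow is parallel to layering, so each bed carries its own Darcy discharge and the transmissivities add.
Σ(K_i·b_i) = 1.14×7.83 + 4.38e-05×8.73 + 0.342×9.01 + 581×5.63 = 3283 m²/day.
Total thickness b = 31.20 m, so K_eq = Σ(K_i·b_i)/b = 105.2 m/day.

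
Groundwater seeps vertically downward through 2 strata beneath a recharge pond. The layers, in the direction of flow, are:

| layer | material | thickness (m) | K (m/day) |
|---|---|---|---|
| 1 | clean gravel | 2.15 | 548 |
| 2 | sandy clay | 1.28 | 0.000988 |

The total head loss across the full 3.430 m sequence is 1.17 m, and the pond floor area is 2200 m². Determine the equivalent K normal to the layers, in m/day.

0.00265

Flow is perpendicular to layering, so the layers act in series and the equivalent K is the thickness-weighted harmonic mean.
Total thickness L = 2.15 + 1.28 = 3.430 m.
Σ(b_i/K_i) = 2.15/548 + 1.28/0.000988 = 1296 d.
K_eq = L / Σ(b_i/K_i) = 3.430 / 1296 = 0.002648 m/day.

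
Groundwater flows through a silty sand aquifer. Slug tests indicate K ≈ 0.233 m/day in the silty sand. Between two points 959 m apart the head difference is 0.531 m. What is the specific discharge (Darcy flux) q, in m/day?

0.000129

Hydraulic gradient i = Δh / L = 0.531 / 959 = 0.0005537.
Specific discharge q = K · i = 0.2330 × 0.0005537 = 0.0001290 m/day.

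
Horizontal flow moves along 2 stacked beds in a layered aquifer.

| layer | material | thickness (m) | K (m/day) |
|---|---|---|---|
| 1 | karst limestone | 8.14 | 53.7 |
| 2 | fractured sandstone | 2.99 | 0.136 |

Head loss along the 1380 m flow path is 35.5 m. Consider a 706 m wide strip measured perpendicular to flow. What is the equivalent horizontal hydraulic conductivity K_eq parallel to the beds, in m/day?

Flow is parallel to layering, so each bed carries its own Darcy discharge and the transmissivities add.
Σ(K_i·b_i) = 53.7×8.14 + 0.136×2.99 = 437.5 m²/day.
Total thickness b = 11.13 m, so K_eq = Σ(K_i·b_i)/b = 39.31 m/day.

39.3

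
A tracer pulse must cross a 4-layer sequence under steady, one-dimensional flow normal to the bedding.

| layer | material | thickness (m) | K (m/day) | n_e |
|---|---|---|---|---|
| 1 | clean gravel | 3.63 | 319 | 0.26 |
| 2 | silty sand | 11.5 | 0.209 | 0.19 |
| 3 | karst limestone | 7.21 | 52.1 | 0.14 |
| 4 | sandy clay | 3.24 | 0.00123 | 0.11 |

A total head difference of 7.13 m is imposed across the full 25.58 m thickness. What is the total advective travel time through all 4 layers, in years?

With flow normal to the layers, continuity requires the same specific discharge q through every layer.
Σ(b_i/K_i) = 3.63/319 + 11.5/0.209 + 7.21/52.1 + 3.24/0.00123 = 2689 d.
q = Δh / Σ(b_i/K_i) = 7.13 / 2689 = 0.002651 m/day.
In each layer the seepage velocity is v_i = q/n_i, so the layer transit time is t_i = b_i·n_i / q:
  layer 1 (clean gravel): t_1 = 3.63 × 0.26 / 0.002651 = 356.0 d
  layer 2 (silty sand): t_2 = 11.5 × 0.19 / 0.002651 = 824.1 d
  layer 3 (karst limestone): t_3 = 7.21 × 0.14 / 0.002651 = 380.7 d
  layer 4 (sandy clay): t_4 = 3.24 × 0.11 / 0.002651 = 134.4 d
Total t = Σ t_i = 1695 days = 4.641 years.

4.64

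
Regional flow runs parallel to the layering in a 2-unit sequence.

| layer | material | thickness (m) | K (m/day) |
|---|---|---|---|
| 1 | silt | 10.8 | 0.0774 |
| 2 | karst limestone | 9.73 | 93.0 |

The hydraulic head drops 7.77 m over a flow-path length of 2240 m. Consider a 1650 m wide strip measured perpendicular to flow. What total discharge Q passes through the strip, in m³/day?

Flow is parallel to layering, so each bed carries its own Darcy discharge and the transmissivities add.
Σ(K_i·b_i) = 0.0774×10.8 + 93.0×9.73 = 905.7 m²/day.
Hydraulic gradient i = Δh / L = 7.77 / 2240 = 0.003469.
Q = Σ(K_i·b_i) · W · i = 905.7 × 1650 × 0.003469 = 5184 m³/day.

5180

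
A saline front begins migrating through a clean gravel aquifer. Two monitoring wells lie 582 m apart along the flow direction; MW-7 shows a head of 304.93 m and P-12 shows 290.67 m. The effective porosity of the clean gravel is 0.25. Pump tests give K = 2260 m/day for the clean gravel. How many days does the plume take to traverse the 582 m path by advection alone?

2.63

Hydraulic gradient i = (304.93 − 290.67) / 582 = 14.26 / 582 = 0.02450.
Darcy flux q = K · i = 2260 × 0.02450 = 55.37 m/day.
Seepage velocity v = q / n_e = 55.37 / 0.25 = 221.5 m/day.
Travel time t = L / v = 582 / 221.5 = 2.628 days.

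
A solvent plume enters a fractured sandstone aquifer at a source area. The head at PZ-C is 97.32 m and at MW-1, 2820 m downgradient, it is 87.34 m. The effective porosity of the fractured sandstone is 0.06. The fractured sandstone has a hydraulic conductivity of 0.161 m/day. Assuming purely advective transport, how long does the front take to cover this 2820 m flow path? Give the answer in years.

813

Hydraulic gradient i = (97.32 − 87.34) / 2820 = 9.98 / 2820 = 0.003539.
Darcy flux q = K · i = 0.1610 × 0.003539 = 0.0005698 m/day.
Seepage velocity v = q / n_e = 0.0005698 / 0.06 = 0.009496 m/day.
Travel time t = L / v = 2820 / 0.009496 = 2.970e+05 days = 813.0 years.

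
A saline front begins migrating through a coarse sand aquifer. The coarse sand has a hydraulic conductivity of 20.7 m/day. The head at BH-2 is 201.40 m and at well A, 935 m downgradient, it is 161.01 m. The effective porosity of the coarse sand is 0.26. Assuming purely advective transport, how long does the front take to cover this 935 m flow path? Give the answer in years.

0.744

Hydraulic gradient i = (201.40 − 161.01) / 935 = 40.39 / 935 = 0.04320.
Darcy flux q = K · i = 20.70 × 0.04320 = 0.8942 m/day.
Seepage velocity v = q / n_e = 0.8942 / 0.26 = 3.439 m/day.
Travel time t = L / v = 935 / 3.439 = 271.9 days = 0.7443 years.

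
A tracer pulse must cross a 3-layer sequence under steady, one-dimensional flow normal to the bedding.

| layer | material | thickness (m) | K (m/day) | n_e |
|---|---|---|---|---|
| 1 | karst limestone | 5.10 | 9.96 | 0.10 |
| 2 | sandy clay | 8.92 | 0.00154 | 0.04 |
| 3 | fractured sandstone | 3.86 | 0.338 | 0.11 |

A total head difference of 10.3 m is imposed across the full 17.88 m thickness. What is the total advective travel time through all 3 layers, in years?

With flow normal to the layers, continuity requires the same specific discharge q through every layer.
Σ(b_i/K_i) = 5.10/9.96 + 8.92/0.00154 + 3.86/0.338 = 5804 d.
q = Δh / Σ(b_i/K_i) = 10.3 / 5804 = 0.001775 m/day.
In each layer the seepage velocity is v_i = q/n_i, so the layer transit time is t_i = b_i·n_i / q:
  layer 1 (karst limestone): t_1 = 5.10 × 0.10 / 0.001775 = 287.4 d
  layer 2 (sandy clay): t_2 = 8.92 × 0.04 / 0.001775 = 201.1 d
  layer 3 (fractured sandstone): t_3 = 3.86 × 0.11 / 0.001775 = 239.3 d
Total t = Σ t_i = 727.7 days = 1.992 years.

1.99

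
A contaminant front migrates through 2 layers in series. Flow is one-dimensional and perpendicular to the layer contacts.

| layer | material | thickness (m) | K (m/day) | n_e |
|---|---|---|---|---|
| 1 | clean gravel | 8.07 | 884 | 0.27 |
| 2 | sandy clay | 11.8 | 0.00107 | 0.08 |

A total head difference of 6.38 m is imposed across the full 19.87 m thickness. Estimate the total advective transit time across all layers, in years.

With flow normal to the layers, continuity requires the same specific discharge q through every layer.
Σ(b_i/K_i) = 8.07/884 + 11.8/0.00107 = 11028 d.
q = Δh / Σ(b_i/K_i) = 6.38 / 11028 = 0.0005785 m/day.
In each layer the seepage velocity is v_i = q/n_i, so the layer transit time is t_i = b_i·n_i / q:
  layer 1 (clean gravel): t_1 = 8.07 × 0.27 / 0.0005785 = 3766 d
  layer 2 (sandy clay): t_2 = 11.8 × 0.08 / 0.0005785 = 1632 d
Total t = Σ t_i = 5398 days = 14.78 years.

14.8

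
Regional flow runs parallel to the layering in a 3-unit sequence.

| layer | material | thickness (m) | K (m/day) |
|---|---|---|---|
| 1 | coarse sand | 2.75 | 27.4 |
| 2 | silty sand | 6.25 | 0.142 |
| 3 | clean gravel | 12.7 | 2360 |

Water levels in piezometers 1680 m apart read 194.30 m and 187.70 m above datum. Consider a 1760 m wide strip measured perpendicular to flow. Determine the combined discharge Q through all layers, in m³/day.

208000

Flow is parallel to layering, so each bed carries its own Darcy discharge and the transmissivities add.
Σ(K_i·b_i) = 27.4×2.75 + 0.142×6.25 + 2360×12.7 = 30048 m²/day.
Hydraulic gradient i = (194.30 − 187.70) / 1680 = 6.6 / 1680 = 0.003929.
Q = Σ(K_i·b_i) · W · i = 30048 × 1760 × 0.003929 = 2.078e+05 m³/day.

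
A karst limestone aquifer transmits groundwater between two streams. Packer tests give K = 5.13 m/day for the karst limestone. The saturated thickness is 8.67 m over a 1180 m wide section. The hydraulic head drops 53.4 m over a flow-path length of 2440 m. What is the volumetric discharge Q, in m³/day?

1150

Cross-sectional area A = 1180 × 8.67 = 10231 m².
Hydraulic gradient i = Δh / L = 53.4 / 2440 = 0.02189.
Darcy's law: Q = K · A · i = 5.130 × 10231 × 0.02189 = 1149 m³/day.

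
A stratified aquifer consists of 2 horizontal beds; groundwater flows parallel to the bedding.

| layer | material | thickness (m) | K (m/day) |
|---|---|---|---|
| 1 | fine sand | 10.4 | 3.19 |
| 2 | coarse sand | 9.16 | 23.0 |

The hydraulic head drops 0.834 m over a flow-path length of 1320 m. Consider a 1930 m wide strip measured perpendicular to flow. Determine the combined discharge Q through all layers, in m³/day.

Flow is parallel to layering, so each bed carries its own Darcy discharge and the transmissivities add.
Σ(K_i·b_i) = 3.19×10.4 + 23.0×9.16 = 243.9 m²/day.
Hydraulic gradient i = Δh / L = 0.834 / 1320 = 0.0006318.
Q = Σ(K_i·b_i) · W · i = 243.9 × 1930 × 0.0006318 = 297.4 m³/day.

297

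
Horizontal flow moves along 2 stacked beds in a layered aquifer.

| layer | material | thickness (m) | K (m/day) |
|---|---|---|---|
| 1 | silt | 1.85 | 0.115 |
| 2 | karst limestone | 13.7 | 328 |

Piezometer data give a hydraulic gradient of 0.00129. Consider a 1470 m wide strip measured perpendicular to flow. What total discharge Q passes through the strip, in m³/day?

8520

Flow is parallel to layering, so each bed carries its own Darcy discharge and the transmissivities add.
Σ(K_i·b_i) = 0.115×1.85 + 328×13.7 = 4494 m²/day.
Hydraulic gradient i = 0.00129.
Q = Σ(K_i·b_i) · W · i = 4494 × 1470 × 0.001290 = 8522 m³/day.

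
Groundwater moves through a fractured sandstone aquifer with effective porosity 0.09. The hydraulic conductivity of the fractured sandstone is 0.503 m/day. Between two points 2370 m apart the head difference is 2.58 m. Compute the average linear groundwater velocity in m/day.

0.00608

Hydraulic gradient i = Δh / L = 2.58 / 2370 = 0.001089.
Darcy flux q = K · i = 0.5030 × 0.001089 = 0.0005476 m/day.
Seepage velocity v = q / n_e = 0.0005476 / 0.09 = 0.006084 m/day.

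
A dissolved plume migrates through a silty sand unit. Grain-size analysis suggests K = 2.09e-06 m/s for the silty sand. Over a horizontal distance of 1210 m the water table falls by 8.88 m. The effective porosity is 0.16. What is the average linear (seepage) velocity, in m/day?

Convert K: 2.09e-06 m/s × 86400 = 0.1806 m/day.
Hydraulic gradient i = Δh / L = 8.88 / 1210 = 0.007339.
Darcy flux q = K · i = 0.1806 × 0.007339 = 0.001325 m/day.
Seepage velocity v = q / n_e = 0.001325 / 0.16 = 0.008283 m/day.

0.00828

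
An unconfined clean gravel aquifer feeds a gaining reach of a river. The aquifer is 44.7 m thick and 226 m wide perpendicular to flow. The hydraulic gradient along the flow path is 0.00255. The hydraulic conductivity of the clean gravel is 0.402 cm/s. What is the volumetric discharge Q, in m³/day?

8950

Convert K: 0.402 cm/s × 864 = 347.3 m/day.
Cross-sectional area A = 226 × 44.7 = 10102 m².
Hydraulic gradient i = 0.00255.
Darcy's law: Q = K · A · i = 347.3 × 10102 × 0.002550 = 8947 m³/day.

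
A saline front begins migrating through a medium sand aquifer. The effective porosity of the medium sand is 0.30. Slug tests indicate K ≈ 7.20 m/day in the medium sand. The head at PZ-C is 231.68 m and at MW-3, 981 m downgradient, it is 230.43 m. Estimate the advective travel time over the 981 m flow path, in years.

87.8

Hydraulic gradient i = (231.68 − 230.43) / 981 = 1.25 / 981 = 0.001274.
Darcy flux q = K · i = 7.200 × 0.001274 = 0.009174 m/day.
Seepage velocity v = q / n_e = 0.009174 / 0.30 = 0.03058 m/day.
Travel time t = L / v = 981 / 0.03058 = 32079 days = 87.83 years.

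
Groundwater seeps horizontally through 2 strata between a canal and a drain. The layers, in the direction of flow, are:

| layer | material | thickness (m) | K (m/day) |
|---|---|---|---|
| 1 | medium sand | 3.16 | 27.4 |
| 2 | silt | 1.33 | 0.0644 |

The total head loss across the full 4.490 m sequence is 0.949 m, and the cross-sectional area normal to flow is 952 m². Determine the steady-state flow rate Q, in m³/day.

Flow is perpendicular to layering, so the layers act in series and the equivalent K is the thickness-weighted harmonic mean.
Total thickness L = 3.16 + 1.33 = 4.490 m.
Σ(b_i/K_i) = 3.16/27.4 + 1.33/0.0644 = 20.77 d.
K_eq = L / Σ(b_i/K_i) = 4.490 / 20.77 = 0.2162 m/day.
Q = K_eq · A · (Δh/L) = 0.2162 × 952 × (0.949/4.490) = 43.50 m³/day.

43.5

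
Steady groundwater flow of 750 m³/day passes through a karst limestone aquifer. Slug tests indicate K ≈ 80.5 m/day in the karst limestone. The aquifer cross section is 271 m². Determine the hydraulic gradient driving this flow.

0.0344

From Q = K·A·i, i = Q / (K·A) = 750 / (80.50 × 271.0) = 0.03438.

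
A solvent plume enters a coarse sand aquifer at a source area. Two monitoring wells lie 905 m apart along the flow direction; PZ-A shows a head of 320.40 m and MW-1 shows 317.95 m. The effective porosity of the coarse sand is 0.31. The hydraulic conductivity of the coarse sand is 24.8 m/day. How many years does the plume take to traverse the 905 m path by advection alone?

11.4

Hydraulic gradient i = (320.40 − 317.95) / 905 = 2.45 / 905 = 0.002707.
Darcy flux q = K · i = 24.80 × 0.002707 = 0.06714 m/day.
Seepage velocity v = q / n_e = 0.06714 / 0.31 = 0.2166 m/day.
Travel time t = L / v = 905 / 0.2166 = 4179 days = 11.44 years.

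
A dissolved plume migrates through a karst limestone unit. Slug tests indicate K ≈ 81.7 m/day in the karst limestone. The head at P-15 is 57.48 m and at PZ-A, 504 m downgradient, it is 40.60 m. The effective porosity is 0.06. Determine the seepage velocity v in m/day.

Hydraulic gradient i = (57.48 − 40.60) / 504 = 16.88 / 504 = 0.03349.
Darcy flux q = K · i = 81.70 × 0.03349 = 2.736 m/day.
Seepage velocity v = q / n_e = 2.736 / 0.06 = 45.61 m/day.

45.6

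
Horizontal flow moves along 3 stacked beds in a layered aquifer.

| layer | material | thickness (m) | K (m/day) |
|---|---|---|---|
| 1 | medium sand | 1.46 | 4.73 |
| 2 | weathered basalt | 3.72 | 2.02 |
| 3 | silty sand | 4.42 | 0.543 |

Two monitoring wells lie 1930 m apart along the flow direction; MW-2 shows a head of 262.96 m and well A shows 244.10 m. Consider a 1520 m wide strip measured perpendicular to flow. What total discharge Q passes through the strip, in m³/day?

250

Flow is parallel to layering, so each bed carries its own Darcy discharge and the transmissivities add.
Σ(K_i·b_i) = 4.73×1.46 + 2.02×3.72 + 0.543×4.42 = 16.82 m²/day.
Hydraulic gradient i = (262.96 − 244.10) / 1930 = 18.86 / 1930 = 0.009772.
Q = Σ(K_i·b_i) · W · i = 16.82 × 1520 × 0.009772 = 249.8 m³/day.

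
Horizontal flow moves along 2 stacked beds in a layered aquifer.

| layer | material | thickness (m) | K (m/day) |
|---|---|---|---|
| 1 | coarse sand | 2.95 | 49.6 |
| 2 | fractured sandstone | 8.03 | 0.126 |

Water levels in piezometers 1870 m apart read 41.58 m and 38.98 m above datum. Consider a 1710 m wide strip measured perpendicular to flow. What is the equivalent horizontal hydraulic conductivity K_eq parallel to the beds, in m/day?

13.4

Flow is parallel to layering, so each bed carries its own Darcy discharge and the transmissivities add.
Σ(K_i·b_i) = 49.6×2.95 + 0.126×8.03 = 147.3 m²/day.
Total thickness b = 10.98 m, so K_eq = Σ(K_i·b_i)/b = 13.42 m/day.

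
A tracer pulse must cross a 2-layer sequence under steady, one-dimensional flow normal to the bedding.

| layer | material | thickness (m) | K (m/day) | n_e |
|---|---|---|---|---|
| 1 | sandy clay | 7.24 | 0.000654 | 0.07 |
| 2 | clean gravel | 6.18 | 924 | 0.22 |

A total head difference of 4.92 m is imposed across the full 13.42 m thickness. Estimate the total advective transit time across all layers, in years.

With flow normal to the layers, continuity requires the same specific discharge q through every layer.
Σ(b_i/K_i) = 7.24/0.000654 + 6.18/924 = 11070 d.
q = Δh / Σ(b_i/K_i) = 4.92 / 11070 = 0.0004444 m/day.
In each layer the seepage velocity is v_i = q/n_i, so the layer transit time is t_i = b_i·n_i / q:
  layer 1 (sandy clay): t_1 = 7.24 × 0.07 / 0.0004444 = 1140 d
  layer 2 (clean gravel): t_2 = 6.18 × 0.22 / 0.0004444 = 3059 d
Total t = Σ t_i = 4200 days = 11.50 years.

11.5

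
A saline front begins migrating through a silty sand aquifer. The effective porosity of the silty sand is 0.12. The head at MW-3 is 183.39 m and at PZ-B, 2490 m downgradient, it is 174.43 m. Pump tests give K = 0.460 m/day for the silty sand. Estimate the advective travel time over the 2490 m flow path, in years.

Hydraulic gradient i = (183.39 − 174.43) / 2490 = 8.96 / 2490 = 0.003598.
Darcy flux q = K · i = 0.4600 × 0.003598 = 0.001655 m/day.
Seepage velocity v = q / n_e = 0.001655 / 0.12 = 0.01379 m/day.
Travel time t = L / v = 2490 / 0.01379 = 1.805e+05 days = 494.2 years.

494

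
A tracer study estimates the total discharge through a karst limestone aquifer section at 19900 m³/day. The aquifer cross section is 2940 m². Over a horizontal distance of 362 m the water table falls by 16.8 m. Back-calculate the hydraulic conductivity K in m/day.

146

Hydraulic gradient i = Δh / L = 16.8 / 362 = 0.04641.
From Q = K·A·i, K = Q / (A·i) = 19900 / (2940 × 0.04641) = 145.8 m/day.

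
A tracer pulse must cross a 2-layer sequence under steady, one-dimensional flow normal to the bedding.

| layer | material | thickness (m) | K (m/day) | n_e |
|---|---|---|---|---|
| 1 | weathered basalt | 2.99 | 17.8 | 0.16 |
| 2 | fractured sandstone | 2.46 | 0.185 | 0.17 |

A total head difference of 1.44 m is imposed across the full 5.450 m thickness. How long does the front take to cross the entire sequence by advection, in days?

8.38

With flow normal to the layers, continuity requires the same specific discharge q through every layer.
Σ(b_i/K_i) = 2.99/17.8 + 2.46/0.185 = 13.47 d.
q = Δh / Σ(b_i/K_i) = 1.44 / 13.47 = 0.1069 m/day.
In each layer the seepage velocity is v_i = q/n_i, so the layer transit time is t_i = b_i·n_i / q:
  layer 1 (weathered basalt): t_1 = 2.99 × 0.16 / 0.1069 = 4.473 d
  layer 2 (fractured sandstone): t_2 = 2.46 × 0.17 / 0.1069 = 3.911 d
Total t = Σ t_i = 8.384 days.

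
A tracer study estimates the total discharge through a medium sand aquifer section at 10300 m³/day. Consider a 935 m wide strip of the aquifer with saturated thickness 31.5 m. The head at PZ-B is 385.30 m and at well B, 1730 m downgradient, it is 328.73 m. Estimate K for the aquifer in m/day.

10.7

Cross-sectional area A = 935 × 31.5 = 29452 m².
Hydraulic gradient i = (385.30 − 328.73) / 1730 = 56.57 / 1730 = 0.03270.
From Q = K·A·i, K = Q / (A·i) = 10300 / (29452 × 0.03270) = 10.69 m/day.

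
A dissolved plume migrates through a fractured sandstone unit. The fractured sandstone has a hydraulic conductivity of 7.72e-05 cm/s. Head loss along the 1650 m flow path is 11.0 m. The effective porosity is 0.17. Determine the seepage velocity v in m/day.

Convert K: 7.72e-05 cm/s × 864 = 0.06670 m/day.
Hydraulic gradient i = Δh / L = 11.0 / 1650 = 0.006667.
Darcy flux q = K · i = 0.06670 × 0.006667 = 0.0004447 m/day.
Seepage velocity v = q / n_e = 0.0004447 / 0.17 = 0.002616 m/day.

0.00262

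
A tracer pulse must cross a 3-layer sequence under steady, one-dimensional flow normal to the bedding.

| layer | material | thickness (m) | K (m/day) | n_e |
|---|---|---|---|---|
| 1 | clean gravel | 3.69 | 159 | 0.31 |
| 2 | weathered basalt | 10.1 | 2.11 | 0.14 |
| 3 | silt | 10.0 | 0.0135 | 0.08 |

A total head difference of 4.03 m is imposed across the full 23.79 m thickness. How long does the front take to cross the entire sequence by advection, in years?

With flow normal to the layers, continuity requires the same specific discharge q through every layer.
Σ(b_i/K_i) = 3.69/159 + 10.1/2.11 + 10.0/0.0135 = 745.6 d.
q = Δh / Σ(b_i/K_i) = 4.03 / 745.6 = 0.005405 m/day.
In each layer the seepage velocity is v_i = q/n_i, so the layer transit time is t_i = b_i·n_i / q:
  layer 1 (clean gravel): t_1 = 3.69 × 0.31 / 0.005405 = 211.6 d
  layer 2 (weathered basalt): t_2 = 10.1 × 0.14 / 0.005405 = 261.6 d
  layer 3 (silt): t_3 = 10.0 × 0.08 / 0.005405 = 148.0 d
Total t = Σ t_i = 621.2 days = 1.701 years.

1.70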